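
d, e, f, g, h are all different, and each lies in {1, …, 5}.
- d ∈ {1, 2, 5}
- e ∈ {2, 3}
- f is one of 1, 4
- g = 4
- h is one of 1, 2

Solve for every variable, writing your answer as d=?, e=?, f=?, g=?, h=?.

g must be 4 (only option left). Strike 4 from f.
That leaves f = 1. Strike 1 from d, h.
h must be 2 (only option left). So d, e can't be 2.
d has just one choice, so d = 5.
e has just one choice, so e = 3.

d=5, e=3, f=1, g=4, h=2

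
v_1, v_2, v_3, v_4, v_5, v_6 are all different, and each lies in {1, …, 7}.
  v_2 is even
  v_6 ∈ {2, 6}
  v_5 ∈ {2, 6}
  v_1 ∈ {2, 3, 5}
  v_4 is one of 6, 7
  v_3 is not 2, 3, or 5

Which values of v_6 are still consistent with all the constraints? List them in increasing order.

2, 6

The 2 variables v_5 and v_6 are confined to {2, 6}, which locks those values in; drop them from v_1, v_2, v_3, v_4.
v_2's domain is down to {4}, so v_2 = 4. Strike 4 from v_3.
That leaves v_4 = 7. So v_3 can't be 7.
v_3 has just one choice, so v_3 = 1.
No further eliminations apply; v_6 can still be any of 2, 6.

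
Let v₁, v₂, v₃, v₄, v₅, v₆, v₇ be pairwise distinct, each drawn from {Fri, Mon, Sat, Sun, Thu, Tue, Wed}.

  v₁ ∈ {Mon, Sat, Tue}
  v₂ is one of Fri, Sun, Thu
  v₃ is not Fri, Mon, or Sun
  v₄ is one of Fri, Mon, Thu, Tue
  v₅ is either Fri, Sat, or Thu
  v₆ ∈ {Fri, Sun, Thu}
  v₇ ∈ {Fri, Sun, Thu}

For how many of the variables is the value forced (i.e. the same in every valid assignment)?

2

The 7 variables draw from only 7 values {Fri, Mon, Sat, Sun, Thu, Tue, Wed}, so each is used; only v₃ can be Wed, hence v₃ = Wed.
v₂, v₆, v₇ share exactly the 3 values {Fri, Sun, Thu}; by pigeonhole those values go to them, so strike Fri, Sun, Thu from v₄, v₅.
v₅ has just one choice, so v₅ = Sat. So v₁ can't be Sat.
Determined: v₃=Wed, v₅=Sat. The other variables each still have more than one consistent value. That makes 2.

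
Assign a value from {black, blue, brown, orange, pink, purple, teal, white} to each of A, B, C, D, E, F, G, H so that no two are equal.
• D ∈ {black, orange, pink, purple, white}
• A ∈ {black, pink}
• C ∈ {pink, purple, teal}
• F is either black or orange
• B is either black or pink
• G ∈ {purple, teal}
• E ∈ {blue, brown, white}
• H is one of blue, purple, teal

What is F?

The 8 variables draw from only 8 values {black, blue, brown, orange, pink, purple, teal, white}, so each is used; only E can be brown, hence E = brown.
Among the 7 still-open variables, blue fits only H (and all 7 values in {black, blue, orange, pink, purple, teal, white} must be used), so H = blue.
The 6 still-open variables together cover exactly {black, orange, pink, purple, teal, white} — 6 values for 6 variables — and white appears only in D's list, so D = white.
The 5 still-open variables together cover exactly {black, orange, pink, purple, teal} — 5 values for 5 variables — and orange appears only in F's list, so F = orange.

orange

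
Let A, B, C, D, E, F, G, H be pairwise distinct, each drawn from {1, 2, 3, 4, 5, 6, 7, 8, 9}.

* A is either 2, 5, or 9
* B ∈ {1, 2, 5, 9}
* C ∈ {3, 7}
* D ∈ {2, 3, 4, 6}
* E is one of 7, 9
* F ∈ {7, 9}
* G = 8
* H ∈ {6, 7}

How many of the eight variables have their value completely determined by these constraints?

3

G has just one choice, so G = 8.
E and F between them cover only {7, 9} — a naked pair. Remove those values from A, B, C, H.
C has just one choice, so C = 3. Remove 3 from D.
H's domain is down to {6}, so H = 6. Strike 6 from D.
Determined: C=3, G=8, H=6. The other variables each still have more than one consistent value. That makes 3.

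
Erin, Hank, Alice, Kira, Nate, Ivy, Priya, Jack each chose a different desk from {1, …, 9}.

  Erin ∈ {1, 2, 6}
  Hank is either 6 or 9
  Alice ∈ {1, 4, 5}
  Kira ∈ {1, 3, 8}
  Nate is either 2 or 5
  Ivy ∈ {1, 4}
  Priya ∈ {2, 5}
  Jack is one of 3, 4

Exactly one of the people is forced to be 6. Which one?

Among the 8 variables, 8 fits only Kira (and all 8 values in {1, 2, 3, 4, 5, 6, 8, 9} must be used), so Kira = 8.
The 7 still-open variables draw from only 7 values {1, 2, 3, 4, 5, 6, 9}, so each is used; only Jack can be 3, hence Jack = 3.
Among the 6 still-open variables, 9 fits only Hank (and all 6 values in {1, 2, 4, 5, 6, 9} must be used), so Hank = 9.
The 5 still-open variables draw from only 5 values {1, 2, 4, 5, 6}, so each is used; only Erin can be 6, hence Erin = 6.

Erin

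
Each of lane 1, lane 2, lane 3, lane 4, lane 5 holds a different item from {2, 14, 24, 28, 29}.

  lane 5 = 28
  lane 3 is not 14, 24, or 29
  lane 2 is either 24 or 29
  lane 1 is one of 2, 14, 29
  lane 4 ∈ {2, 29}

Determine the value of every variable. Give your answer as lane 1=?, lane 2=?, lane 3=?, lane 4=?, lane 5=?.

lane 1=14, lane 2=24, lane 3=2, lane 4=29, lane 5=28

lane 5 has just one choice, so lane 5 = 28. Eliminate 28 elsewhere: lane 3.
That leaves lane 3 = 2. Eliminate 2 elsewhere: lane 1, lane 4.
That leaves lane 4 = 29. Remove 29 from lane 1, lane 2.
That leaves lane 1 = 14.
lane 2's domain is down to {24}, so lane 2 = 24.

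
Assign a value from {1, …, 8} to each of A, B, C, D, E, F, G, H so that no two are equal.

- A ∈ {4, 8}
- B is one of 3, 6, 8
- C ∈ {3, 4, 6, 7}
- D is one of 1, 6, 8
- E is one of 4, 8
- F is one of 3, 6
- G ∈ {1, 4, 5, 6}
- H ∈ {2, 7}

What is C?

The 8 variables together cover exactly {1, 2, 3, 4, 5, 6, 7, 8} — 8 values for 8 variables — and 2 appears only in H's list, so H = 2.
The 7 still-open variables draw from only 7 values {1, 3, 4, 5, 6, 7, 8}, so each is used; only G can be 5, hence G = 5.
The 6 still-open variables together cover exactly {1, 3, 4, 6, 7, 8} — 6 values for 6 variables — and 1 appears only in D's list, so D = 1.
The 5 still-open variables together cover exactly {3, 4, 6, 7, 8} — 5 values for 5 variables — and 7 appears only in C's list, so C = 7.

7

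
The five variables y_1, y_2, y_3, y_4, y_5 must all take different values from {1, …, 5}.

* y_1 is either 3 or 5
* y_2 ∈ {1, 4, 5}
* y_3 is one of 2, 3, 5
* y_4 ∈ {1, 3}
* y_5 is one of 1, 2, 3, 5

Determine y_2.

The 5 variables together cover exactly {1, 2, 3, 4, 5} — 5 values for 5 variables — and 4 appears only in y_2's list, so y_2 = 4.

4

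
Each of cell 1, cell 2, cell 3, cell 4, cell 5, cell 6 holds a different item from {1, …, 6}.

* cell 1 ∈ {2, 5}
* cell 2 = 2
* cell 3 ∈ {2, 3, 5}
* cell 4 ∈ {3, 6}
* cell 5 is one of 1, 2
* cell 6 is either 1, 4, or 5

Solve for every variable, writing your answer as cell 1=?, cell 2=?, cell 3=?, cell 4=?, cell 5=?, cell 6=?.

cell 2 has just one choice, so cell 2 = 2. Remove 2 from cell 1, cell 3, cell 5.
That leaves cell 5 = 1. Strike 1 from cell 6.
cell 1's domain is down to {5}, so cell 1 = 5. Strike 5 from cell 3, cell 6.
cell 3 must be 3 (only option left). Strike 3 from cell 4.
cell 4's domain is down to {6}, so cell 4 = 6.
cell 6 must be 4 (only option left).

cell 1=5, cell 2=2, cell 3=3, cell 4=6, cell 5=1, cell 6=4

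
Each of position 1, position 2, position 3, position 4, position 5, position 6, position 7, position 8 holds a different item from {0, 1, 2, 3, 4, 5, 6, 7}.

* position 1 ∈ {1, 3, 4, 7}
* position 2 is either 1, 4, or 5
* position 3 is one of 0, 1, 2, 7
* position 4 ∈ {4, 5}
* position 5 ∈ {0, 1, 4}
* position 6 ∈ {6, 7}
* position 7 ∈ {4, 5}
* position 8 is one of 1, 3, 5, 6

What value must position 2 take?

Among the 8 variables, 2 fits only position 3 (and all 8 values in {0, 1, 2, 3, 4, 5, 6, 7} must be used), so position 3 = 2.
The 7 still-open variables draw from only 7 values {0, 1, 3, 4, 5, 6, 7}, so each is used; only position 5 can be 0, hence position 5 = 0.
position 4 and position 7 between them cover only {4, 5} — a naked pair. Remove those values from position 1, position 2, position 8.
So position 2 = 1.

1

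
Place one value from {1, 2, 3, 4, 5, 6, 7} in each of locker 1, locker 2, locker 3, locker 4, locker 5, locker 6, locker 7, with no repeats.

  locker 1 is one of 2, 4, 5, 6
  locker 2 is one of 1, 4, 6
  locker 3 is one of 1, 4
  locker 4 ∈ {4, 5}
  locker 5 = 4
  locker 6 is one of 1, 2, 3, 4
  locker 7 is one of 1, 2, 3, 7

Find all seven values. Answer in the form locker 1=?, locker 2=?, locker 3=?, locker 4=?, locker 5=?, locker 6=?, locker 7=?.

locker 5's domain is down to {4}, so locker 5 = 4. Eliminate 4 elsewhere: locker 1, locker 2, locker 3, locker 4, locker 6.
locker 3's domain is down to {1}, so locker 3 = 1. Eliminate 1 elsewhere: locker 2, locker 6, locker 7.
locker 4 must be 5 (only option left). Strike 5 from locker 1.
locker 2 must be 6 (only option left). Remove 6 from locker 1.
locker 1's domain is down to {2}, so locker 1 = 2. Strike 2 from locker 6, locker 7.
locker 6 must be 3 (only option left). So locker 7 can't be 3.
locker 7's domain is down to {7}, so locker 7 = 7.

locker 1=2, locker 2=6, locker 3=1, locker 4=5, locker 5=4, locker 6=3, locker 7=7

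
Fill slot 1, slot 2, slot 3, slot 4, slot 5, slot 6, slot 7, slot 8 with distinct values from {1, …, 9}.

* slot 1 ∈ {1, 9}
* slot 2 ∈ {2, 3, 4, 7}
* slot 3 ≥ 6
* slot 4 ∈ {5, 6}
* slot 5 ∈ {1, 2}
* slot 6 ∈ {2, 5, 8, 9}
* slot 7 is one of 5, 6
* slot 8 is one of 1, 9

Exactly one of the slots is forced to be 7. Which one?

slot 3

slot 1 and slot 8 between them cover only {1, 9} — a naked pair. Remove those values from slot 3, slot 5, slot 6.
slot 5 has just one choice, so slot 5 = 2. So slot 2, slot 6 can't be 2.
slot 4 and slot 7 share exactly the 2 values {5, 6}; by pigeonhole those values go to them, so strike 5, 6 from slot 3, slot 6.
slot 6 has just one choice, so slot 6 = 8. Remove 8 from slot 3.
So 7 goes to slot 3.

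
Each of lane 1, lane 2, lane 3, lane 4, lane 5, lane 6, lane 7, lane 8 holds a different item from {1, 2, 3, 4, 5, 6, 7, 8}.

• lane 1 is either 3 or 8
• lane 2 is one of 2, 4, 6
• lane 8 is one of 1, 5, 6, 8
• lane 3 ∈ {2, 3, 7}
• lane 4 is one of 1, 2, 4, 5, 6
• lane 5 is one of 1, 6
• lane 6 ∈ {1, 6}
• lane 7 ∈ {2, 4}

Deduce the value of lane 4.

5

The 8 variables together cover exactly {1, 2, 3, 4, 5, 6, 7, 8} — 8 values for 8 variables — and 7 appears only in lane 3's list, so lane 3 = 7.
The 7 still-open variables draw from only 7 values {1, 2, 3, 4, 5, 6, 8}, so each is used; only lane 1 can be 3, hence lane 1 = 3.
Among the 6 still-open variables, 8 fits only lane 8 (and all 6 values in {1, 2, 4, 5, 6, 8} must be used), so lane 8 = 8.
The 5 still-open variables draw from only 5 values {1, 2, 4, 5, 6}, so each is used; only lane 4 can be 5, hence lane 4 = 5.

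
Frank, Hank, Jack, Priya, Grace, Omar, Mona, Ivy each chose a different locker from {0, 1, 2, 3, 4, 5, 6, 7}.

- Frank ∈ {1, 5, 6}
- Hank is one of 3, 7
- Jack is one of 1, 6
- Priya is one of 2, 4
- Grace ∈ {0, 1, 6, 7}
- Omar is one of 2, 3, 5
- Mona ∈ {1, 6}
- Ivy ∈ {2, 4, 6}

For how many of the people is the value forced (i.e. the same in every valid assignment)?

4

The 8 variables draw from only 8 values {0, 1, 2, 3, 4, 5, 6, 7}, so each is used; only Grace can be 0, hence Grace = 0.
Among the 7 still-open variables, 7 fits only Hank (and all 7 values in {1, 2, 3, 4, 5, 6, 7} must be used), so Hank = 7.
The 6 still-open variables together cover exactly {1, 2, 3, 4, 5, 6} — 6 values for 6 variables — and 3 appears only in Omar's list, so Omar = 3.
The 5 still-open variables draw from only 5 values {1, 2, 4, 5, 6}, so each is used; only Frank can be 5, hence Frank = 5.
Jack and Mona between them cover only {1, 6} — a naked pair. Remove those values from Ivy.
Determined: Frank=5, Hank=7, Grace=0, Omar=3. The other people each still have more than one consistent value. That makes 4.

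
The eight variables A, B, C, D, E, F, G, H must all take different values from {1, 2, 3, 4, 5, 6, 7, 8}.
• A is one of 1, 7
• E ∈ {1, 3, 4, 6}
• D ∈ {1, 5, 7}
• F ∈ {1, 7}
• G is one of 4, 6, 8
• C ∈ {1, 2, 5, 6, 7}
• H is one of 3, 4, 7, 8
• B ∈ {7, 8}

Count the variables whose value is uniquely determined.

The 8 variables together cover exactly {1, 2, 3, 4, 5, 6, 7, 8} — 8 values for 8 variables — and 2 appears only in C's list, so C = 2.
Among the 7 still-open variables, 5 fits only D (and all 7 values in {1, 3, 4, 5, 6, 7, 8} must be used), so D = 5.
A and F share exactly the 2 values {1, 7}; by pigeonhole those values go to them, so strike 1, 7 from B, E, H.
B has just one choice, so B = 8. Remove 8 from G, H.
Determined: B=8, C=2, D=5. The other variables each still have more than one consistent value. That makes 3.

3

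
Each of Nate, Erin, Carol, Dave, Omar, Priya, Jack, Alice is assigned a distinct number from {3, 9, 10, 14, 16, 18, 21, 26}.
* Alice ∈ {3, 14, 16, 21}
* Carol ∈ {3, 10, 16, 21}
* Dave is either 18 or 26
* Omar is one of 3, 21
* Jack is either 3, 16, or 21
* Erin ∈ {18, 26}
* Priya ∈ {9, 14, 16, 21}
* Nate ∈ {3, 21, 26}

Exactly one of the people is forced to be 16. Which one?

Among the 8 variables, 9 fits only Priya (and all 8 values in {3, 9, 10, 14, 16, 18, 21, 26} must be used), so Priya = 9.
The 7 still-open variables draw from only 7 values {3, 10, 14, 16, 18, 21, 26}, so each is used; only Carol can be 10, hence Carol = 10.
Among the 6 still-open variables, 14 fits only Alice (and all 6 values in {3, 14, 16, 18, 21, 26} must be used), so Alice = 14.
The 5 still-open variables together cover exactly {3, 16, 18, 21, 26} — 5 values for 5 variables — and 16 appears only in Jack's list, so Jack = 16.

Jack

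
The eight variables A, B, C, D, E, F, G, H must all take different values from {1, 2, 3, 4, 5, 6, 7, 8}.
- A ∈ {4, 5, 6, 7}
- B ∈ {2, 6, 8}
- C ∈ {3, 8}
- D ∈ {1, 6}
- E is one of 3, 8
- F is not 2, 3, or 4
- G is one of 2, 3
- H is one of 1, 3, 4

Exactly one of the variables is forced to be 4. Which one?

H

C and E between them cover only {3, 8} — a naked pair. Remove those values from B, F, G, H.
G has just one choice, so G = 2. So B can't be 2.
B must be 6 (only option left). Eliminate 6 elsewhere: A, D, F.
That leaves D = 1. Remove 1 from F, H.
So 4 goes to H.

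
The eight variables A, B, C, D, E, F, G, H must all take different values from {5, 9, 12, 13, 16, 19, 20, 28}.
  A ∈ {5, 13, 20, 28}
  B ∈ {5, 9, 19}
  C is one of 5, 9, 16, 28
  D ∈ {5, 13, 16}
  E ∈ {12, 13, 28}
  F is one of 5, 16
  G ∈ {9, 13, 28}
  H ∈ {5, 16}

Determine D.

Among the 8 variables, 12 fits only E (and all 8 values in {5, 9, 12, 13, 16, 19, 20, 28} must be used), so E = 12.
The 7 still-open variables draw from only 7 values {5, 9, 13, 16, 19, 20, 28}, so each is used; only B can be 19, hence B = 19.
The 6 still-open variables draw from only 6 values {5, 9, 13, 16, 20, 28}, so each is used; only A can be 20, hence A = 20.
The 2 variables F and H are confined to {5, 16}, which locks those values in; drop them from C, D.
So D = 13.

13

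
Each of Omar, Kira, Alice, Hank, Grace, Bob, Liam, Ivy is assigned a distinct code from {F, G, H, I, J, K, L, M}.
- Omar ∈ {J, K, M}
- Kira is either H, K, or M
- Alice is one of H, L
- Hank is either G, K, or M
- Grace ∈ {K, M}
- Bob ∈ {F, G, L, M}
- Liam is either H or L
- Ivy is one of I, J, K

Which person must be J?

The 8 variables draw from only 8 values {F, G, H, I, J, K, L, M}, so each is used; only Bob can be F, hence Bob = F.
The 7 still-open variables draw from only 7 values {G, H, I, J, K, L, M}, so each is used; only Hank can be G, hence Hank = G.
The 6 still-open variables draw from only 6 values {H, I, J, K, L, M}, so each is used; only Ivy can be I, hence Ivy = I.
Among the 5 still-open variables, J fits only Omar (and all 5 values in {H, J, K, L, M} must be used), so Omar = J.

Omar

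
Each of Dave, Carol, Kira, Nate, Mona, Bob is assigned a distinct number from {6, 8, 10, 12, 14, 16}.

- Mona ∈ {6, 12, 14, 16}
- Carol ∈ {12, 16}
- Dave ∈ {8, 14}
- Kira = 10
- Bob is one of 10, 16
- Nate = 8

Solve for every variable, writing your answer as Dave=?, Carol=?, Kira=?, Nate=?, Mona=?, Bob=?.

Kira must be 10 (only option left). Strike 10 from Bob.
Nate has just one choice, so Nate = 8. Remove 8 from Dave.
That leaves Bob = 16. Remove 16 from Carol, Mona.
Dave's domain is down to {14}, so Dave = 14. Remove 14 from Mona.
That leaves Carol = 12. Remove 12 from Mona.
Mona has just one choice, so Mona = 6.

Dave=14, Carol=12, Kira=10, Nate=8, Mona=6, Bob=16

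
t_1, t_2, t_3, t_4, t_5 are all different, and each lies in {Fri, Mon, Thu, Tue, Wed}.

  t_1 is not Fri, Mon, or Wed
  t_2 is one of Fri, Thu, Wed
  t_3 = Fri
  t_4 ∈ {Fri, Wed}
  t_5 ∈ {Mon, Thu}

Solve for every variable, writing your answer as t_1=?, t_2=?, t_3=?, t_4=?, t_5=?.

t_1=Tue, t_2=Thu, t_3=Fri, t_4=Wed, t_5=Mon

t_3 must be Fri (only option left). Eliminate Fri elsewhere: t_2, t_4.
That leaves t_4 = Wed. Eliminate Wed elsewhere: t_2.
t_2 has just one choice, so t_2 = Thu. So t_1, t_5 can't be Thu.
t_5's domain is down to {Mon}, so t_5 = Mon.
That leaves t_1 = Tue.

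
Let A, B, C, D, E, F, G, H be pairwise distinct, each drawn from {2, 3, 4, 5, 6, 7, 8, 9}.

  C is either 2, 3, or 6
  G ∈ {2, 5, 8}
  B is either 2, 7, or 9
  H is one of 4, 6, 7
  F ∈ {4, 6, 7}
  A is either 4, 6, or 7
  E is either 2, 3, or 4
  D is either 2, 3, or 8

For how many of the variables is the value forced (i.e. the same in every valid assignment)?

The 8 variables draw from only 8 values {2, 3, 4, 5, 6, 7, 8, 9}, so each is used; only G can be 5, hence G = 5.
The 7 still-open variables together cover exactly {2, 3, 4, 6, 7, 8, 9} — 7 values for 7 variables — and 8 appears only in D's list, so D = 8.
Among the 6 still-open variables, 9 fits only B (and all 6 values in {2, 3, 4, 6, 7, 9} must be used), so B = 9.
A, F, H between them cover only {4, 6, 7} — a naked triple. Remove those values from C, E.
Determined: B=9, D=8, G=5. The other variables each still have more than one consistent value. That makes 3.

3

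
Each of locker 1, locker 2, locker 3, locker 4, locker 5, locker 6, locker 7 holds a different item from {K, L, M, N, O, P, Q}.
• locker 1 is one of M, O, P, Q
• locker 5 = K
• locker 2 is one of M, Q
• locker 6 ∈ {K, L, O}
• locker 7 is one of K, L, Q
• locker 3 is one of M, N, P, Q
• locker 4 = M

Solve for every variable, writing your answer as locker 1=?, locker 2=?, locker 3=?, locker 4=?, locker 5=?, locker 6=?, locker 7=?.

locker 4 must be M (only option left). Remove M from locker 1, locker 2, locker 3.
locker 5 must be K (only option left). So locker 6, locker 7 can't be K.
locker 2 has just one choice, so locker 2 = Q. Strike Q from locker 1, locker 3, locker 7.
locker 7 has just one choice, so locker 7 = L. Remove L from locker 6.
locker 6 has just one choice, so locker 6 = O. So locker 1 can't be O.
locker 1 has just one choice, so locker 1 = P. Eliminate P elsewhere: locker 3.
locker 3 must be N (only option left).

locker 1=P, locker 2=Q, locker 3=N, locker 4=M, locker 5=K, locker 6=O, locker 7=L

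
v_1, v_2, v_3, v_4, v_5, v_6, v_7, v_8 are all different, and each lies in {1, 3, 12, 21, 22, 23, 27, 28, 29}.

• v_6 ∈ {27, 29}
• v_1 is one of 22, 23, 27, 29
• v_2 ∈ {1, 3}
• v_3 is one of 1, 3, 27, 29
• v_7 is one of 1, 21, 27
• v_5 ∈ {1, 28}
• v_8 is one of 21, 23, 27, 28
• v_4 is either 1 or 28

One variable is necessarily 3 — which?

The 8 variables draw from only 8 values {1, 3, 21, 22, 23, 27, 28, 29}, so each is used; only v_1 can be 22, hence v_1 = 22.
Among the 7 still-open variables, 23 fits only v_8 (and all 7 values in {1, 3, 21, 23, 27, 28, 29} must be used), so v_8 = 23.
The 6 still-open variables draw from only 6 values {1, 3, 21, 27, 28, 29}, so each is used; only v_7 can be 21, hence v_7 = 21.
v_4 and v_5 between them cover only {1, 28} — a naked pair. Remove those values from v_2, v_3.
So 3 goes to v_2.

v_2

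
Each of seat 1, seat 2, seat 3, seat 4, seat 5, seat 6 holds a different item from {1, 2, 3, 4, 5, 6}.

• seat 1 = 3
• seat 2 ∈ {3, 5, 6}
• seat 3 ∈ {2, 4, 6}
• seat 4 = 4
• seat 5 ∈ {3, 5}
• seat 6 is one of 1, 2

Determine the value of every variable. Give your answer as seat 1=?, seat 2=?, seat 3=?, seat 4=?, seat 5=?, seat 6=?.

seat 1's domain is down to {3}, so seat 1 = 3. Strike 3 from seat 2, seat 5.
seat 4's domain is down to {4}, so seat 4 = 4. Eliminate 4 elsewhere: seat 3.
seat 5 has just one choice, so seat 5 = 5. Remove 5 from seat 2.
seat 2's domain is down to {6}, so seat 2 = 6. Strike 6 from seat 3.
seat 3 has just one choice, so seat 3 = 2. So seat 6 can't be 2.
seat 6's domain is down to {1}, so seat 6 = 1.

seat 1=3, seat 2=6, seat 3=2, seat 4=4, seat 5=5, seat 6=1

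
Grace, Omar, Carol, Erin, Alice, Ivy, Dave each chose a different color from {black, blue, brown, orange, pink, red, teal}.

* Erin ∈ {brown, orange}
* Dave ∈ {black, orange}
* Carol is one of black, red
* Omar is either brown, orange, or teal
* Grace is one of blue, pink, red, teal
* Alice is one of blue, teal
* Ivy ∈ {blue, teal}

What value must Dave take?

black

The 7 variables together cover exactly {black, blue, brown, orange, pink, red, teal} — 7 values for 7 variables — and pink appears only in Grace's list, so Grace = pink.
Among the 6 still-open variables, red fits only Carol (and all 6 values in {black, blue, brown, orange, red, teal} must be used), so Carol = red.
The 5 still-open variables draw from only 5 values {black, blue, brown, orange, teal}, so each is used; only Dave can be black, hence Dave = black.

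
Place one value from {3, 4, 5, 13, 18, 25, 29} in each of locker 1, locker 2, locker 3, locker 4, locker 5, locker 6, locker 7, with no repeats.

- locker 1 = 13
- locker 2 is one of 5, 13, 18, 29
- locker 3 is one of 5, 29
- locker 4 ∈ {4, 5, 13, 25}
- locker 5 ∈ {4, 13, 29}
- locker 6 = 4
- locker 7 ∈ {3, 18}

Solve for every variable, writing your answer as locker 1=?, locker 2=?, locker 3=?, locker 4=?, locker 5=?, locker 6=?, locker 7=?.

locker 1=13, locker 2=18, locker 3=5, locker 4=25, locker 5=29, locker 6=4, locker 7=3

locker 1's domain is down to {13}, so locker 1 = 13. Eliminate 13 elsewhere: locker 2, locker 4, locker 5.
locker 6 has just one choice, so locker 6 = 4. So locker 4, locker 5 can't be 4.
locker 5 must be 29 (only option left). Remove 29 from locker 2, locker 3.
That leaves locker 3 = 5. Eliminate 5 elsewhere: locker 2, locker 4.
That leaves locker 4 = 25.
locker 2 has just one choice, so locker 2 = 18. Remove 18 from locker 7.
locker 7 has just one choice, so locker 7 = 3.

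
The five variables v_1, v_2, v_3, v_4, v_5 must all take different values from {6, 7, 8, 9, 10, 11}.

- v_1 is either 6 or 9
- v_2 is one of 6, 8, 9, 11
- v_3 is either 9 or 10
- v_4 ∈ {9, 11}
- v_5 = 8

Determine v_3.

10

v_5 has just one choice, so v_5 = 8. Eliminate 8 elsewhere: v_2.
Among the 4 still-open variables, 10 fits only v_3 (and all 4 values in {6, 9, 10, 11} must be used), so v_3 = 10.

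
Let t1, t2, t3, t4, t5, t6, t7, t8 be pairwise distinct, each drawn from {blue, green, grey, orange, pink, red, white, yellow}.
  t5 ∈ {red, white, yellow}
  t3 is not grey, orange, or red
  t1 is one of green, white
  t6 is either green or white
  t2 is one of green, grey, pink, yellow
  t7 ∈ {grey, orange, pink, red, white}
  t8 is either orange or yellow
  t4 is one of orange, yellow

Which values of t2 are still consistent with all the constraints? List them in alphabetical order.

The 8 variables together cover exactly {blue, green, grey, orange, pink, red, white, yellow} — 8 values for 8 variables — and blue appears only in t3's list, so t3 = blue.
The 2 variables t1 and t6 are confined to {green, white}, which locks those values in; drop them from t2, t5, t7.
t4 and t8 share exactly the 2 values {orange, yellow}; by pigeonhole those values go to them, so strike orange, yellow from t2, t5, t7.
That leaves t5 = red. Remove red from t7.
No further eliminations apply; t2 can still be any of grey, pink.

grey, pink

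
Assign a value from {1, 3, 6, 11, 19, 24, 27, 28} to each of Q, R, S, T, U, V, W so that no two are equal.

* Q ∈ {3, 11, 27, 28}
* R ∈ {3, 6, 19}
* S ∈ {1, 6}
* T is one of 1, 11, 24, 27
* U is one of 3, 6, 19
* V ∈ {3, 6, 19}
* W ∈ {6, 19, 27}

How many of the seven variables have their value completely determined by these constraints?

R, U, V between them cover only {3, 6, 19} — a naked triple. Remove those values from Q, S, W.
S has just one choice, so S = 1. Remove 1 from T.
W has just one choice, so W = 27. Eliminate 27 elsewhere: Q, T.
Determined: S=1, W=27. The other variables each still have more than one consistent value. That makes 2.

2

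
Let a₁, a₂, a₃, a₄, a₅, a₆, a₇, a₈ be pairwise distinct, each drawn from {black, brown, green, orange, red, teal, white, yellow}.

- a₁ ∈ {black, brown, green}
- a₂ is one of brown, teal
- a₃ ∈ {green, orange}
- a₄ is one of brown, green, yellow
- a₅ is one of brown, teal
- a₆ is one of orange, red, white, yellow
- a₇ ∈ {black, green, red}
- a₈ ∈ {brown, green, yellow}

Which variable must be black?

a₁

The 8 variables together cover exactly {black, brown, green, orange, red, teal, white, yellow} — 8 values for 8 variables — and white appears only in a₆'s list, so a₆ = white.
Among the 7 still-open variables, orange fits only a₃ (and all 7 values in {black, brown, green, orange, red, teal, yellow} must be used), so a₃ = orange.
The 6 still-open variables together cover exactly {black, brown, green, red, teal, yellow} — 6 values for 6 variables — and red appears only in a₇'s list, so a₇ = red.
The 5 still-open variables draw from only 5 values {black, brown, green, teal, yellow}, so each is used; only a₁ can be black, hence a₁ = black.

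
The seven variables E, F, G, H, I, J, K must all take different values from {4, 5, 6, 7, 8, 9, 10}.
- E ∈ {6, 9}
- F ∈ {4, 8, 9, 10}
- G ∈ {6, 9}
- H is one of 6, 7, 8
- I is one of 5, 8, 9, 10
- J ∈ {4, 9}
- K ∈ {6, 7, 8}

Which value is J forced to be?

4

The 7 variables draw from only 7 values {4, 5, 6, 7, 8, 9, 10}, so each is used; only I can be 5, hence I = 5.
The 6 still-open variables draw from only 6 values {4, 6, 7, 8, 9, 10}, so each is used; only F can be 10, hence F = 10.
The 5 still-open variables draw from only 5 values {4, 6, 7, 8, 9}, so each is used; only J can be 4, hence J = 4.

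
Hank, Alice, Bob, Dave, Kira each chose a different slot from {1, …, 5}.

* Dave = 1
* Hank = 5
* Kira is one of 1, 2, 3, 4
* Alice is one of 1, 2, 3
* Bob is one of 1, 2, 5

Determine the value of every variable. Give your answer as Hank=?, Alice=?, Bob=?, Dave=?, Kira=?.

Hank's domain is down to {5}, so Hank = 5. Remove 5 from Bob.
Dave must be 1 (only option left). Strike 1 from Alice, Bob, Kira.
Bob has just one choice, so Bob = 2. Eliminate 2 elsewhere: Alice, Kira.
That leaves Alice = 3. Remove 3 from Kira.
Kira must be 4 (only option left).

Hank=5, Alice=3, Bob=2, Dave=1, Kira=4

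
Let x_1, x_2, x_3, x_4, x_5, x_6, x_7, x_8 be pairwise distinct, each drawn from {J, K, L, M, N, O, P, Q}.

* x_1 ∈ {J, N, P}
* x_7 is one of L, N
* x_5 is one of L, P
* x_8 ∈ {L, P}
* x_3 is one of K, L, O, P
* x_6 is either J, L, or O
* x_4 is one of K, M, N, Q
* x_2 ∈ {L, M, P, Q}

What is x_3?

The 2 variables x_5 and x_8 are confined to {L, P}, which locks those values in; drop them from x_1, x_2, x_3, x_6, x_7.
That leaves x_7 = N. Eliminate N elsewhere: x_1, x_4.
x_1 must be J (only option left). Eliminate J elsewhere: x_6.
x_6 must be O (only option left). Remove O from x_3.
So x_3 = K.

K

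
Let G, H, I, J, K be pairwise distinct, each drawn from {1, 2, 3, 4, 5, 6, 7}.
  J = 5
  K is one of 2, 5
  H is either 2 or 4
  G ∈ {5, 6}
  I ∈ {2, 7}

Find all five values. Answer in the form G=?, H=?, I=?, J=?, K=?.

G=6, H=4, I=7, J=5, K=2

J must be 5 (only option left). So G, K can't be 5.
That leaves K = 2. Eliminate 2 elsewhere: H, I.
G has just one choice, so G = 6.
H's domain is down to {4}, so H = 4.
That leaves I = 7.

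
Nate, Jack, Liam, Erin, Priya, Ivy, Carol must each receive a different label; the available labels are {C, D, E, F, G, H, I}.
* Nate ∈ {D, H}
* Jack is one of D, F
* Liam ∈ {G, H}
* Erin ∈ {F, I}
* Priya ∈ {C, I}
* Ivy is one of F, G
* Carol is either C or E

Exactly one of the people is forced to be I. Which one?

Erin

Among the 7 variables, E fits only Carol (and all 7 values in {C, D, E, F, G, H, I} must be used), so Carol = E.
The 6 still-open variables draw from only 6 values {C, D, F, G, H, I}, so each is used; only Priya can be C, hence Priya = C.
The 5 still-open variables together cover exactly {D, F, G, H, I} — 5 values for 5 variables — and I appears only in Erin's list, so Erin = I.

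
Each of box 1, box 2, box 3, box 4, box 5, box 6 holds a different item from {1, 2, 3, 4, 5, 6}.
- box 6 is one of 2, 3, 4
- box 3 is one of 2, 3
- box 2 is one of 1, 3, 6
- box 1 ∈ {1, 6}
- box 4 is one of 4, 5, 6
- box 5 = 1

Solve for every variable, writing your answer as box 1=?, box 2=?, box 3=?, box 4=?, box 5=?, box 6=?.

box 1=6, box 2=3, box 3=2, box 4=5, box 5=1, box 6=4

box 5 must be 1 (only option left). Eliminate 1 elsewhere: box 1, box 2.
That leaves box 1 = 6. So box 2, box 4 can't be 6.
box 2's domain is down to {3}, so box 2 = 3. So box 3, box 6 can't be 3.
That leaves box 3 = 2. So box 6 can't be 2.
box 6 must be 4 (only option left). Strike 4 from box 4.
box 4 must be 5 (only option left).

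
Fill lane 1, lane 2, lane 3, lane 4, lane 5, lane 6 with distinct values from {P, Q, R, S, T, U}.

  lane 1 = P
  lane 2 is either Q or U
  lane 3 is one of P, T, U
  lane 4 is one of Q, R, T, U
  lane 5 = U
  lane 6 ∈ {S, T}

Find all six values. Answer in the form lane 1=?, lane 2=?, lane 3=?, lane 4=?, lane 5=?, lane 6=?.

lane 1 must be P (only option left). So lane 3 can't be P.
lane 5 has just one choice, so lane 5 = U. So lane 2, lane 3, lane 4 can't be U.
That leaves lane 2 = Q. Strike Q from lane 4.
lane 3's domain is down to {T}, so lane 3 = T. Remove T from lane 4, lane 6.
lane 4 has just one choice, so lane 4 = R.
lane 6 must be S (only option left).

lane 1=P, lane 2=Q, lane 3=T, lane 4=R, lane 5=U, lane 6=S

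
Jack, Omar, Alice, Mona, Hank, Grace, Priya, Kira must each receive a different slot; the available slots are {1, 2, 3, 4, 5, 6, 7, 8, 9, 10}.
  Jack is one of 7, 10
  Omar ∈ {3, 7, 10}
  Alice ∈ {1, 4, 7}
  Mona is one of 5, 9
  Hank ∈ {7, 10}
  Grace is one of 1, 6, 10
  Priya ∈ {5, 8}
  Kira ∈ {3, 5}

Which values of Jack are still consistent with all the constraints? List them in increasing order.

7, 10

Jack and Hank between them cover only {7, 10} — a naked pair. Remove those values from Omar, Alice, Grace.
Omar must be 3 (only option left). Strike 3 from Kira.
Kira must be 5 (only option left). Strike 5 from Mona, Priya.
Mona must be 9 (only option left).
Priya has just one choice, so Priya = 8.
No further eliminations apply; Jack can still be any of 7, 10.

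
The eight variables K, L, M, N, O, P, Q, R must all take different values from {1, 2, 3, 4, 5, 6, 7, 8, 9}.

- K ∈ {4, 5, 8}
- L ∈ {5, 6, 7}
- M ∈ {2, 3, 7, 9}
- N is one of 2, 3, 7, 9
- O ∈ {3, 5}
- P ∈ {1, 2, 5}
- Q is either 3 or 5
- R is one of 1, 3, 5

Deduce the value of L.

6

O and Q between them cover only {3, 5} — a naked pair. Remove those values from K, L, M, N, P, R.
R has just one choice, so R = 1. Remove 1 from P.
P must be 2 (only option left). So M, N can't be 2.
M and N share exactly the 2 values {7, 9}; by pigeonhole those values go to them, so strike 7, 9 from L.
So L = 6.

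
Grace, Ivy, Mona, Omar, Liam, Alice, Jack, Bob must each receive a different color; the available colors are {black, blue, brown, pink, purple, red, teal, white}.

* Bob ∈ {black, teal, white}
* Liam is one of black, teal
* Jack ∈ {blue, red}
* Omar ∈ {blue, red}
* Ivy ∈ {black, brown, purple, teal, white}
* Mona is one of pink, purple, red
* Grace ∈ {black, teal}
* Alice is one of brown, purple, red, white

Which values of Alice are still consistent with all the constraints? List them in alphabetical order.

The 8 variables together cover exactly {black, blue, brown, pink, purple, red, teal, white} — 8 values for 8 variables — and pink appears only in Mona's list, so Mona = pink.
Grace and Liam share exactly the 2 values {black, teal}; by pigeonhole those values go to them, so strike black, teal from Ivy, Bob.
Bob has just one choice, so Bob = white. Eliminate white elsewhere: Ivy, Alice.
Omar and Jack between them cover only {blue, red} — a naked pair. Remove those values from Alice.
No further eliminations apply; Alice can still be any of brown, purple.

brown, purple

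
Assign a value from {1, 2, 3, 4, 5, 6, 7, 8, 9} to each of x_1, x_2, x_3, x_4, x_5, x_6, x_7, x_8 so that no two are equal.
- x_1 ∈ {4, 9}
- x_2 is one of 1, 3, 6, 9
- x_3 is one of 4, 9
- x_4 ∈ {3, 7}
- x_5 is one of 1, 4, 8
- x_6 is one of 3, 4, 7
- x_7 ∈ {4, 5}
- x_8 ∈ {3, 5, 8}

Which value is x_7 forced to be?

Among the 8 variables, 6 fits only x_2 (and all 8 values in {1, 3, 4, 5, 6, 7, 8, 9} must be used), so x_2 = 6.
The 7 still-open variables together cover exactly {1, 3, 4, 5, 7, 8, 9} — 7 values for 7 variables — and 1 appears only in x_5's list, so x_5 = 1.
Among the 6 still-open variables, 8 fits only x_8 (and all 6 values in {3, 4, 5, 7, 8, 9} must be used), so x_8 = 8.
Among the 5 still-open variables, 5 fits only x_7 (and all 5 values in {3, 4, 5, 7, 9} must be used), so x_7 = 5.

5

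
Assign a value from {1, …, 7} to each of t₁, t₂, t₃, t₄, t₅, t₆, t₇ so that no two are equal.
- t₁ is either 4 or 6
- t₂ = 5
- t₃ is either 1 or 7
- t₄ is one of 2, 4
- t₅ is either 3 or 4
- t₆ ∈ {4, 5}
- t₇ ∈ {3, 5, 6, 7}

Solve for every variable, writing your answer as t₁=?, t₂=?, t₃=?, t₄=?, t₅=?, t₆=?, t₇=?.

t₂'s domain is down to {5}, so t₂ = 5. Strike 5 from t₆, t₇.
t₆ must be 4 (only option left). Strike 4 from t₁, t₄, t₅.
t₁ has just one choice, so t₁ = 6. Strike 6 from t₇.
t₄ must be 2 (only option left).
t₅ has just one choice, so t₅ = 3. So t₇ can't be 3.
t₇ must be 7 (only option left). Eliminate 7 elsewhere: t₃.
t₃'s domain is down to {1}, so t₃ = 1.

t₁=6, t₂=5, t₃=1, t₄=2, t₅=3, t₆=4, t₇=7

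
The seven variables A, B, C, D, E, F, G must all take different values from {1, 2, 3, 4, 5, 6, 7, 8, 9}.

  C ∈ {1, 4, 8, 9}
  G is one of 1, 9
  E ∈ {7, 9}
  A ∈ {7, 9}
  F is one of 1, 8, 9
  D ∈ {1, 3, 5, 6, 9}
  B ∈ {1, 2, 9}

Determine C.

4

A and E between them cover only {7, 9} — a naked pair. Remove those values from B, C, D, F, G.
That leaves G = 1. Remove 1 from B, C, D, F.
B's domain is down to {2}, so B = 2.
That leaves F = 8. Remove 8 from C.
So C = 4.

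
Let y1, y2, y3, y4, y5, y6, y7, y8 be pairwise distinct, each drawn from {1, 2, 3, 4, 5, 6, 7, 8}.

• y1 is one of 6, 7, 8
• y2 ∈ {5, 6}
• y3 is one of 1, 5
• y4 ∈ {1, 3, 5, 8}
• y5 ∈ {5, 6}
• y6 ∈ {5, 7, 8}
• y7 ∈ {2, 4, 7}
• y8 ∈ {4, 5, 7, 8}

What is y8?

The 8 variables together cover exactly {1, 2, 3, 4, 5, 6, 7, 8} — 8 values for 8 variables — and 2 appears only in y7's list, so y7 = 2.
The 7 still-open variables draw from only 7 values {1, 3, 4, 5, 6, 7, 8}, so each is used; only y4 can be 3, hence y4 = 3.
Among the 6 still-open variables, 1 fits only y3 (and all 6 values in {1, 4, 5, 6, 7, 8} must be used), so y3 = 1.
The 5 still-open variables draw from only 5 values {4, 5, 6, 7, 8}, so each is used; only y8 can be 4, hence y8 = 4.

4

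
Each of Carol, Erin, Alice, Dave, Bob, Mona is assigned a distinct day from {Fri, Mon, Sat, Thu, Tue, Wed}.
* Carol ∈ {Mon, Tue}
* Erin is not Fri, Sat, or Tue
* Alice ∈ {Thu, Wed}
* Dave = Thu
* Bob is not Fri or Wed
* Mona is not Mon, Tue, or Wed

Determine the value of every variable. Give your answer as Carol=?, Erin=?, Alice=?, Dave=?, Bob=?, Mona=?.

Dave's domain is down to {Thu}, so Dave = Thu. Remove Thu from Erin, Alice, Bob, Mona.
Alice must be Wed (only option left). Strike Wed from Erin.
Erin has just one choice, so Erin = Mon. Eliminate Mon elsewhere: Carol, Bob.
Carol must be Tue (only option left). So Bob can't be Tue.
Bob must be Sat (only option left). Eliminate Sat elsewhere: Mona.
Mona's domain is down to {Fri}, so Mona = Fri.

Carol=Tue, Erin=Mon, Alice=Wed, Dave=Thu, Bob=Sat, Mona=Fri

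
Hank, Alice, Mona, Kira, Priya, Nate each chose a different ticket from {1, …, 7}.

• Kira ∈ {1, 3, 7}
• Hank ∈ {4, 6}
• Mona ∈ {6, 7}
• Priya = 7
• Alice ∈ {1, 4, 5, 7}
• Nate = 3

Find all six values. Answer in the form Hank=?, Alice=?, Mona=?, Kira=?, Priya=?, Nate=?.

Hank=4, Alice=5, Mona=6, Kira=1, Priya=7, Nate=3

Priya has just one choice, so Priya = 7. Strike 7 from Alice, Mona, Kira.
Nate has just one choice, so Nate = 3. Remove 3 from Kira.
Mona must be 6 (only option left). Strike 6 from Hank.
Kira has just one choice, so Kira = 1. So Alice can't be 1.
That leaves Hank = 4. Strike 4 from Alice.
Alice must be 5 (only option left).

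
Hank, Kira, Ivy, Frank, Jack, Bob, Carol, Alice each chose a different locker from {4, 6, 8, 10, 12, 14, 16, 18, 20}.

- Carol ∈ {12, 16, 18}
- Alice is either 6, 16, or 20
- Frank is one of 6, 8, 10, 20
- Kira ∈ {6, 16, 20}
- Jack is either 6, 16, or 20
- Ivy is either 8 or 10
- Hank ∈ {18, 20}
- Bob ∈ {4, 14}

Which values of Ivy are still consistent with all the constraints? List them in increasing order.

8, 10

The 3 variables Kira, Jack, Alice are confined to {6, 16, 20}, which locks those values in; drop them from Hank, Frank, Carol.
Hank must be 18 (only option left). Remove 18 from Carol.
Carol must be 12 (only option left).
No further eliminations apply; Ivy can still be any of 8, 10.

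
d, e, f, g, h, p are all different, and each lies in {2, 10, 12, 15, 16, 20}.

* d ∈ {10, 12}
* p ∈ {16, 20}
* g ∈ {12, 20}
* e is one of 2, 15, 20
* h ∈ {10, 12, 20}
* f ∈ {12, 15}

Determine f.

15

Among the 6 variables, 2 fits only e (and all 6 values in {2, 10, 12, 15, 16, 20} must be used), so e = 2.
The 5 still-open variables together cover exactly {10, 12, 15, 16, 20} — 5 values for 5 variables — and 15 appears only in f's list, so f = 15.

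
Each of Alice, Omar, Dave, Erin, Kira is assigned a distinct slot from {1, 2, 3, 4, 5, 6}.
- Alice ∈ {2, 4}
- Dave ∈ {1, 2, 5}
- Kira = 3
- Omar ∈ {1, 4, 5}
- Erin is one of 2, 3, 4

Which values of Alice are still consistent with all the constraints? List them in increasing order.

Kira has just one choice, so Kira = 3. So Erin can't be 3.
Alice and Erin between them cover only {2, 4} — a naked pair. Remove those values from Omar, Dave.
No further eliminations apply; Alice can still be any of 2, 4.

2, 4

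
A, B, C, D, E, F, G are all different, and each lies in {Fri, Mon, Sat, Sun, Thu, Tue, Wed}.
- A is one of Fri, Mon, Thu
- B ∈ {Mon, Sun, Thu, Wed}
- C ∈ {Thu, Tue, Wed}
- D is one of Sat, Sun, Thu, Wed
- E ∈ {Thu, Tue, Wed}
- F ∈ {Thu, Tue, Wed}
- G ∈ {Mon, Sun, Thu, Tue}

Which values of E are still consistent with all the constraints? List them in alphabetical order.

The 7 variables together cover exactly {Fri, Mon, Sat, Sun, Thu, Tue, Wed} — 7 values for 7 variables — and Fri appears only in A's list, so A = Fri.
The 6 still-open variables draw from only 6 values {Mon, Sat, Sun, Thu, Tue, Wed}, so each is used; only D can be Sat, hence D = Sat.
C, E, F between them cover only {Thu, Tue, Wed} — a naked triple. Remove those values from B, G.
No further eliminations apply; E can still be any of Thu, Tue, Wed.

Thu, Tue, Wed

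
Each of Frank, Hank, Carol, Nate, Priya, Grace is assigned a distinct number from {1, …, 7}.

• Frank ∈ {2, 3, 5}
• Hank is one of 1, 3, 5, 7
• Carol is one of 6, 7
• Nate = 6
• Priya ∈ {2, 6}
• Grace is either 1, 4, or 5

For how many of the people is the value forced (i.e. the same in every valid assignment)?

Nate must be 6 (only option left). Strike 6 from Carol, Priya.
Priya's domain is down to {2}, so Priya = 2. Strike 2 from Frank.
Carol's domain is down to {7}, so Carol = 7. So Hank can't be 7.
Determined: Carol=7, Nate=6, Priya=2. The other people each still have more than one consistent value. That makes 3.

3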